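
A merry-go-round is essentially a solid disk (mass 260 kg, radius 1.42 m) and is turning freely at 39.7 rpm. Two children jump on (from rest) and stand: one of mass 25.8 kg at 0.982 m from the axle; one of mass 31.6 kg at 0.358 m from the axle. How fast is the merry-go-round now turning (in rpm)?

ω_f ≈ 35.8 rpm

The added mass arrives with no angular momentum about the axle, and any external torque about the axle is negligible, so the system's angular momentum is conserved.
I_p = ½(260)(1.42)² = 262.1 kg·m².
Added inertia Σmr² = (25.8)(0.982)² + (31.6)(0.358)² = 28.93 kg·m²; I_f = 262.1 + 28.93 = 291.1 kg·m².
ω_f = I_p ω_i / I_f = (262.1)(39.7) / 291.1 = 35.75 rpm.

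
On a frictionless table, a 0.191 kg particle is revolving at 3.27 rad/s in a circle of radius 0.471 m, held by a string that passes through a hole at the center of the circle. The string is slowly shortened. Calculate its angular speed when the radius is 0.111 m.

The constraining force is radial, so m r² ω about the center is conserved.
ω₂ = ω₁ (r₁/r₂)² = (3.27)(0.471/0.111)² = 58.88 rad/s.

ω₂ ≈ 58.9 rad/s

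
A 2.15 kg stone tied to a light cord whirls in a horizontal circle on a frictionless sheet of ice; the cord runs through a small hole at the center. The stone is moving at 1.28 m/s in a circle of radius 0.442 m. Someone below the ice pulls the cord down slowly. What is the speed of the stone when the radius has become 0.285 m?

v₂ ≈ 1.99 m/s

Central (radial) force ⇒ zero torque about the center ⇒ m v r is constant.
v₂ = v₁ r₁ / r₂ = (1.28)(0.442) / (0.285) = 1.985 m/s.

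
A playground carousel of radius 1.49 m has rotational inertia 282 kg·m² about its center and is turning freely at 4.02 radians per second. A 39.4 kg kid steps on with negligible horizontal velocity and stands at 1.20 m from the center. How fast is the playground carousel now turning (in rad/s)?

The added mass arrives with no angular momentum about the center, and any external torque about the center is negligible, so the system's angular momentum is conserved.
Added inertia Σmr² = (39.4)(1.20)² = 56.74 kg·m²; I_f = 282.0 + 56.74 = 338.7 kg·m².
ω_f = I_p ω_i / I_f = (282.0)(4.02) / 338.7 = 3.347 rad/s.

ω_f ≈ 3.35 rad/s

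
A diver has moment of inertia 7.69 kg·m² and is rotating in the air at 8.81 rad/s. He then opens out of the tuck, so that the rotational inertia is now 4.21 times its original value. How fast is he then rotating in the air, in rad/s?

ω₂ ≈ 2.09 rad/s

With no external torque about the axis, L is conserved: I₁ω₁ = I₂ω₂.
I₂ = 4.21 × 7.69 = 32.37 kg·m².
ω₂ = I₁ω₁ / I₂ = (7.690)(8.81 rad/s) / (32.37) = 2.093 rad/s.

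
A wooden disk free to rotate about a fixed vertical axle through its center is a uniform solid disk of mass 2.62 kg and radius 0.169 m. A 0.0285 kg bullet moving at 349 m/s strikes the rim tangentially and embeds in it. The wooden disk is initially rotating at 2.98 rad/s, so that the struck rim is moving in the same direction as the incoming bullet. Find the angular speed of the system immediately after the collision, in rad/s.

The axle reaction passes through the axle and exerts no torque about it; angular momentum about the axle is conserved through the impact.
I_p = ½(2.62)(0.169)² = 0.03741 kg·m². Taking the sense of the bullet's angular momentum as positive, L_{bullet} = m v R = (0.0285)(349)(0.169) = 1.681 kg·m²/s.
L_i = +I_p ω_p + m v R = +(0.03741)(2.98) + 1.681 = 1.792 kg·m²/s.
After sticking, I_f = I_p + m R² = 0.03741 + (0.0285)(0.169)² = 0.03823 kg·m².
ω_f = L_i / I_f = 1.792 / 0.03823 = 46.89 rad/s.

|ω_f| ≈ 46.9 rad/s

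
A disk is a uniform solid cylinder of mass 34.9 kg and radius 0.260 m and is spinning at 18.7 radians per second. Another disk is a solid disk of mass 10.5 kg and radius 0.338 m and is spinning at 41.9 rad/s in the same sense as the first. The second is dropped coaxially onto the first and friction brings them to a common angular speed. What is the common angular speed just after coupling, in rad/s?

|ω_f| ≈ 26.5 rad/s

The coupling torques are internal; angular momentum about the shared axis is conserved.
Moments of inertia: I_A = ½(34.9)(0.260)² = 1.180 kg·m²; I_B = ½(10.5)(0.338)² = 0.5998 kg·m².
Taking A's sense as positive: L = (1.180)(18.7) + (0.5998)(41.9) = 47.19 kg·m²·rad/s.
Combined I = 1.180 + 0.5998 = 1.779 kg·m².
ω_f = L / I = 47.19 / 1.779 = 26.52 rad/s.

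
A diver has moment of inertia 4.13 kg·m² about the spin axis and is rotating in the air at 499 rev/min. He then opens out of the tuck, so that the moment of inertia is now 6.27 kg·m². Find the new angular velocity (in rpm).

ω₂ ≈ 329 rpm

Angular momentum about the spin axis is conserved since the torque about it is zero.
ω₂ = I₁ω₁ / I₂ = (4.130)(499 rpm) / (6.270) = 328.7 rpm.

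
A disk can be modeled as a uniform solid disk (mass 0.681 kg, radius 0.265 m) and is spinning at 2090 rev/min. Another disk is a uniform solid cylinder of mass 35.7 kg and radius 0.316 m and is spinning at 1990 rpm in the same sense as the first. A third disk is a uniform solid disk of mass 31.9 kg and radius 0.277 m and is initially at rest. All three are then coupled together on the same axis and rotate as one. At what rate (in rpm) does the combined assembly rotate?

The coupling torques are internal; angular momentum about the shared axis is conserved.
Moments of inertia: I_A = ½(0.681)(0.265)² = 0.02391 kg·m²; I_B = ½(35.7)(0.316)² = 1.782 kg·m²; I_C = ½(31.9)(0.277)² = 1.224 kg·m².
Taking A's sense as positive: L = (0.02391)(2090) + (1.782)(1990) = 3597 kg·m²·rpm.
Combined I = 0.02391 + 1.782 + 1.224 = 3.030 kg·m².
ω_f = L / I = 3597 / 3.030 = 1187 rpm.

|ω_f| ≈ 1190 rpm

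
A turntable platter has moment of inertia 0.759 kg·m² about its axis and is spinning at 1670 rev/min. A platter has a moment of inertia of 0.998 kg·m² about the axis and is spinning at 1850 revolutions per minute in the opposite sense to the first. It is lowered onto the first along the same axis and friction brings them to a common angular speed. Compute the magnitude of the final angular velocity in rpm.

The coupling torques are internal; angular momentum about the shared axis is conserved.
Taking A's sense as positive: L = (0.7590)(1670) − (0.9980)(1850) = -578.8 kg·m²·rpm.
Combined I = 0.7590 + 0.9980 = 1.757 kg·m².
ω_f = L / I = -578.8 / 1.757 = -329.4 rpm.

|ω_f| ≈ 329 rpm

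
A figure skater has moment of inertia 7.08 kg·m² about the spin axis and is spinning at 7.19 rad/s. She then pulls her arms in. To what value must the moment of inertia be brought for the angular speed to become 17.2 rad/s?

I₂ ≈ 2.96 kg·m²

No external torque acts about the spin axis, so angular momentum is conserved.
I₂ = I₁ω₁ / ω₂ = (7.08)(7.19) / (17.2) = 2.960 kg·m².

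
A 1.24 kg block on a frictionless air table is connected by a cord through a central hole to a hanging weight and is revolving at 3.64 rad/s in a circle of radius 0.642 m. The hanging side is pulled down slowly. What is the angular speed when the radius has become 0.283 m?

The constraining force is radial, so m r² ω about the center is conserved.
ω₂ = ω₁ (r₁/r₂)² = (3.64)(0.642/0.283)² = 18.73 rad/s.

ω₂ ≈ 18.7 rad/s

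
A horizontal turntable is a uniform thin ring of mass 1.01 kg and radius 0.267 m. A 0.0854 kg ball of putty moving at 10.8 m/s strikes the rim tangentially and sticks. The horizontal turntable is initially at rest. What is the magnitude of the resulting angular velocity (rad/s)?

About the axle the impulsive forces during the collision are internal, so angular momentum about that axis is conserved.
I_p = (1.01)(0.267)² = 0.07200 kg·m². Taking the sense of the ball of putty's angular momentum as positive, L_{ball} = m v R = (0.0854)(10.8)(0.267) = 0.2463 kg·m²/s.
L_i = 0 + 0.2463 = 0.2463 kg·m²/s.
After sticking, I_f = I_p + m R² = 0.07200 + (0.0854)(0.267)² = 0.07809 kg·m².
ω_f = L_i / I_f = 0.2463 / 0.07809 = 3.154 rad/s.

|ω_f| ≈ 3.15 rad/s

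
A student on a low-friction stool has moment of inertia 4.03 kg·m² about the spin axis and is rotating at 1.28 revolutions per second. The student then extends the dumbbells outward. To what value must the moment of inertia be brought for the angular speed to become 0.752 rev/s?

I₂ ≈ 6.86 kg·m²

With no external torque about the axis, L is conserved: I₁ω₁ = I₂ω₂.
I₂ = I₁ω₁ / ω₂ = (4.03)(1.28) / (0.752) = 6.860 kg·m².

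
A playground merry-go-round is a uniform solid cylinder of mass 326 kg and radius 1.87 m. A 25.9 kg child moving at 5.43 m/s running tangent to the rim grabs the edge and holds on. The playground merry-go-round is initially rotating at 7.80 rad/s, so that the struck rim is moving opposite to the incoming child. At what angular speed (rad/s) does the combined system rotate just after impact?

|ω_f| ≈ 6.33 rad/s

About the axle the impulsive forces during the collision are internal, so angular momentum about that axis is conserved.
I_p = ½(326)(1.87)² = 570.0 kg·m². Taking the sense of the child's angular momentum as positive, L_{child} = m v R = (25.9)(5.43)(1.87) = 263.0 kg·m²/s.
L_i = −I_p ω_p + m v R = −(570.0)(7.80) + 263.0 = -4183 kg·m²/s.
After sticking, I_f = I_p + m R² = 570.0 + (25.9)(1.87)² = 660.6 kg·m².
ω_f = L_i / I_f = -4183 / 660.6 = -6.332 rad/s.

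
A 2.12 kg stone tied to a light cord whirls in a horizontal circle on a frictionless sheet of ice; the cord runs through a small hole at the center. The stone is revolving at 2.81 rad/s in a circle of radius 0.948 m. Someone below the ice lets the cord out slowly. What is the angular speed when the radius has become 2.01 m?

ω₂ ≈ 0.625 rad/s

The constraining force is radial, so m r² ω about the center is conserved.
ω₂ = ω₁ (r₁/r₂)² = (2.81)(0.948/2.01)² = 0.6251 rad/s.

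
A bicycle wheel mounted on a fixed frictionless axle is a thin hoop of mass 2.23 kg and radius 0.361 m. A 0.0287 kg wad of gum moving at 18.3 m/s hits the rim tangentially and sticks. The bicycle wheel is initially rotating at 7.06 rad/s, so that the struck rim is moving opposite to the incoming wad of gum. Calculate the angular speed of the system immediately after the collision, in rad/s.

|ω_f| ≈ 6.33 rad/s

About the axle the impulsive forces during the collision are internal, so angular momentum about that axis is conserved.
I_p = (2.23)(0.361)² = 0.2906 kg·m². Taking the sense of the wad of gum's angular momentum as positive, L_{wad} = m v R = (0.0287)(18.3)(0.361) = 0.1896 kg·m²/s.
L_i = −I_p ω_p + m v R = −(0.2906)(7.06) + 0.1896 = -1.862 kg·m²/s.
After sticking, I_f = I_p + m R² = 0.2906 + (0.0287)(0.361)² = 0.2944 kg·m².
ω_f = L_i / I_f = -1.862 / 0.2944 = -6.326 rad/s.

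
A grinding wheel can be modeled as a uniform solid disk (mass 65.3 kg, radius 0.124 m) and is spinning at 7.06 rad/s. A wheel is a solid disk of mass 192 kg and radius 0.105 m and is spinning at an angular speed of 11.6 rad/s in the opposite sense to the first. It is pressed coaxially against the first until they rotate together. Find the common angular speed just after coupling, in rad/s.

No external torque acts about the common axis, so total angular momentum is conserved.
Moments of inertia: I_A = ½(65.3)(0.124)² = 0.5020 kg·m²; I_B = ½(192)(0.105)² = 1.058 kg·m².
Taking A's sense as positive: L = (0.5020)(7.06) − (1.058)(11.6) = -8.733 kg·m²·rad/s.
Combined I = 0.5020 + 1.058 = 1.560 kg·m².
ω_f = L / I = -8.733 / 1.560 = -5.597 rad/s.

|ω_f| ≈ 5.60 rad/s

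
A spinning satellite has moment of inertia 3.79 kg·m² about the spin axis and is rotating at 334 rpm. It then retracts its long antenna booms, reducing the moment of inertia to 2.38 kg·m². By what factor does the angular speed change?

No external torque acts about the spin axis, so angular momentum is conserved.
ω₂/ω₁ = I₁/I₂ = 3.790 / 2.380 = 1.592.

ω₂/ω₁ ≈ 1.59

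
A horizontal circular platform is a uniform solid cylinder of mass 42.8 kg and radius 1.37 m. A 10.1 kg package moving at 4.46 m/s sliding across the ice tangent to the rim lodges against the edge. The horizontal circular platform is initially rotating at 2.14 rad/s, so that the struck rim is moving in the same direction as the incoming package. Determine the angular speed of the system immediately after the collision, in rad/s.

The axle reaction passes through the central axle and exerts no torque about it; angular momentum about the central axle is conserved through the impact.
I_p = ½(42.8)(1.37)² = 40.17 kg·m². Taking the sense of the package's angular momentum as positive, L_{package} = m v R = (10.1)(4.46)(1.37) = 61.71 kg·m²/s.
L_i = +I_p ω_p + m v R = +(40.17)(2.14) + 61.71 = 147.7 kg·m²/s.
After sticking, I_f = I_p + m R² = 40.17 + (10.1)(1.37)² = 59.12 kg·m².
ω_f = L_i / I_f = 147.7 / 59.12 = 2.498 rad/s.

|ω_f| ≈ 2.50 rad/s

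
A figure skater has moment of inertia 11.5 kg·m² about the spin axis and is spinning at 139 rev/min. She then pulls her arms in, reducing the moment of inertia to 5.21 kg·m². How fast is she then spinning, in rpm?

ω₂ ≈ 307 rpm

With no external torque about the axis, L is conserved: I₁ω₁ = I₂ω₂.
ω₂ = I₁ω₁ / I₂ = (11.50)(139 rpm) / (5.210) = 306.8 rpm.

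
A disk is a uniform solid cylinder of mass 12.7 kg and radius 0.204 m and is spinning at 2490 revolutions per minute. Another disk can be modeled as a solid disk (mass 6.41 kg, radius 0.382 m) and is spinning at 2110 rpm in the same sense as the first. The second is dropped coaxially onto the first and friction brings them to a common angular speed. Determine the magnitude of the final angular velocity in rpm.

No external torque acts about the common axis, so total angular momentum is conserved.
Moments of inertia: I_A = ½(12.7)(0.204)² = 0.2643 kg·m²; I_B = ½(6.41)(0.382)² = 0.4677 kg·m².
Taking A's sense as positive: L = (0.2643)(2490) + (0.4677)(2110) = 1645 kg·m²·rpm.
Combined I = 0.2643 + 0.4677 = 0.7319 kg·m².
ω_f = L / I = 1645 / 0.7319 = 2247 rpm.

|ω_f| ≈ 2250 rpm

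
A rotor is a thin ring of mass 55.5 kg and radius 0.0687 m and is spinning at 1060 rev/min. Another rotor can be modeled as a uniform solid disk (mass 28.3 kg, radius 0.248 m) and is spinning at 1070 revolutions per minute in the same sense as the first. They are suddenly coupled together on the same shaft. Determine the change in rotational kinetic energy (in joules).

ΔKE ≈ -0.110 J

No external torque acts about the common axis, so total angular momentum is conserved.
Moments of inertia: I_A = (55.5)(0.0687)² = 0.2619 kg·m²; I_B = ½(28.3)(0.248)² = 0.8703 kg·m².
Taking A's sense as positive: L = (0.2619)(1060) + (0.8703)(1070) = 1209 kg·m²·rpm.
Combined I = 0.2619 + 0.8703 = 1.132 kg·m².
ω_f = L / I = 1209 / 1.132 = 1068 rpm.
KE_i = ½ΣIω² = 7077 J; KE_f = ½(1.132)(111.8)² = 7077 J.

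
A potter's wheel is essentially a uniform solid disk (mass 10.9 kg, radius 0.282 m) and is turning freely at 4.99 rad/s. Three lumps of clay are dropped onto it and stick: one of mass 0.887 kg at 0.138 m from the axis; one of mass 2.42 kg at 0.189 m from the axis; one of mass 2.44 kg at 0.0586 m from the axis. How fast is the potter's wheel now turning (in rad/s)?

The added mass arrives with no angular momentum about the axis, and any external torque about the axis is negligible, so the system's angular momentum is conserved.
I_p = ½(10.9)(0.282)² = 0.4334 kg·m².
Added inertia Σmr² = (0.887)(0.138)² + (2.42)(0.189)² + (2.44)(0.0586)² = 0.1117 kg·m²; I_f = 0.4334 + 0.1117 = 0.5451 kg·m².
ω_f = I_p ω_i / I_f = (0.4334)(4.99) / 0.5451 = 3.967 rad/s.

ω_f ≈ 3.97 rad/s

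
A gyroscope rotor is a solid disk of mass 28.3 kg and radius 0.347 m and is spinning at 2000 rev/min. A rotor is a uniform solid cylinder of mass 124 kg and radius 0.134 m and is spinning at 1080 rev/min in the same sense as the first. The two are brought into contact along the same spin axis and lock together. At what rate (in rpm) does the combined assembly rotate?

The coupling torques are internal; angular momentum about the shared axis is conserved.
Moments of inertia: I_A = ½(28.3)(0.347)² = 1.704 kg·m²; I_B = ½(124)(0.134)² = 1.113 kg·m².
Taking A's sense as positive: L = (1.704)(2000) + (1.113)(1080) = 4610 kg·m²·rpm.
Combined I = 1.704 + 1.113 = 2.817 kg·m².
ω_f = L / I = 4610 / 2.817 = 1636 rpm.

|ω_f| ≈ 1640 rpm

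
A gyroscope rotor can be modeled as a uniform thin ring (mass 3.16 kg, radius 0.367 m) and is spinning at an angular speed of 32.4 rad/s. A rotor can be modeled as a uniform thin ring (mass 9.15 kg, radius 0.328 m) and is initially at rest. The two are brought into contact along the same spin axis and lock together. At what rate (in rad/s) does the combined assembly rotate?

|ω_f| ≈ 9.78 rad/s

The coupling torques are internal; angular momentum about the shared axis is conserved.
Moments of inertia: I_A = (3.16)(0.367)² = 0.4256 kg·m²; I_B = (9.15)(0.328)² = 0.9844 kg·m².
Taking A's sense as positive: L = (0.4256)(32.4) = 13.79 kg·m²·rad/s.
Combined I = 0.4256 + 0.9844 = 1.410 kg·m².
ω_f = L / I = 13.79 / 1.410 = 9.780 rad/s.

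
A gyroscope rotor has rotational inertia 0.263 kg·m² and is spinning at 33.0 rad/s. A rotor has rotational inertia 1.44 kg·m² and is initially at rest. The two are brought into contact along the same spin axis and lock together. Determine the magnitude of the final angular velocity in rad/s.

|ω_f| ≈ 5.10 rad/s

The coupling torques are internal; angular momentum about the shared axis is conserved.
Taking A's sense as positive: L = (0.2630)(33.0) = 8.679 kg·m²·rad/s.
Combined I = 0.2630 + 1.440 = 1.703 kg·m².
ω_f = L / I = 8.679 / 1.703 = 5.096 rad/s.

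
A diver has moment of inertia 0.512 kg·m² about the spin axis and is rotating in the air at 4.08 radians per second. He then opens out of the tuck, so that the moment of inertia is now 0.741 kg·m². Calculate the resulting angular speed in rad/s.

No external torque acts about the spin axis, so angular momentum is conserved.
ω₂ = I₁ω₁ / I₂ = (0.5120)(4.08 rad/s) / (0.7410) = 2.819 rad/s.

ω₂ ≈ 2.82 rad/s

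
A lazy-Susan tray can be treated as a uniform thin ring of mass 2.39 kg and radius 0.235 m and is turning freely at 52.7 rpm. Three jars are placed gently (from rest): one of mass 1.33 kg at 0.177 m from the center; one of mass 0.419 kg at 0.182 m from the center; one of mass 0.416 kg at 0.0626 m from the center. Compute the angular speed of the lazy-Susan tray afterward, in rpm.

The added mass arrives with no angular momentum about the center, and any external torque about the center is negligible, so the system's angular momentum is conserved.
I_p = (2.39)(0.235)² = 0.1320 kg·m².
Added inertia Σmr² = (1.33)(0.177)² + (0.419)(0.182)² + (0.416)(0.0626)² = 0.05718 kg·m²; I_f = 0.1320 + 0.05718 = 0.1892 kg·m².
ω_f = I_p ω_i / I_f = (0.1320)(52.7) / 0.1892 = 36.77 rpm.

ω_f ≈ 36.8 rpm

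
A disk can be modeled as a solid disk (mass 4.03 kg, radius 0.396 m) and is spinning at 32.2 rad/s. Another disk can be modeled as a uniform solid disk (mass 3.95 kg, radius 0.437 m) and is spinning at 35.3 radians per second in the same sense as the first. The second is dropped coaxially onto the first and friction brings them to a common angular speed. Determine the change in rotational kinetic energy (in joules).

ΔKE ≈ -0.826 J

No external torque acts about the common axis, so total angular momentum is conserved.
Moments of inertia: I_A = ½(4.03)(0.396)² = 0.3160 kg·m²; I_B = ½(3.95)(0.437)² = 0.3772 kg·m².
Taking A's sense as positive: L = (0.3160)(32.2) + (0.3772)(35.3) = 23.49 kg·m²·rad/s.
Combined I = 0.3160 + 0.3772 = 0.6931 kg·m².
ω_f = L / I = 23.49 / 0.6931 = 33.89 rad/s.
KE_i = ½ΣIω² = 398.8 J; KE_f = ½(0.6931)(33.89)² = 398.0 J.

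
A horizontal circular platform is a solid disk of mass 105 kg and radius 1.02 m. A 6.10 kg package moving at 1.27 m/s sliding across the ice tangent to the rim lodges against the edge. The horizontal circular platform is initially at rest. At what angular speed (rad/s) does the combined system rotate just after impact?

|ω_f| ≈ 0.130 rad/s

About the central axle the impulsive forces during the collision are internal, so angular momentum about that axis is conserved.
I_p = ½(105)(1.02)² = 54.62 kg·m². Taking the sense of the package's angular momentum as positive, L_{package} = m v R = (6.10)(1.27)(1.02) = 7.902 kg·m²/s.
L_i = 0 + 7.902 = 7.902 kg·m²/s.
After sticking, I_f = I_p + m R² = 54.62 + (6.10)(1.02)² = 60.97 kg·m².
ω_f = L_i / I_f = 7.902 / 60.97 = 0.1296 rad/s.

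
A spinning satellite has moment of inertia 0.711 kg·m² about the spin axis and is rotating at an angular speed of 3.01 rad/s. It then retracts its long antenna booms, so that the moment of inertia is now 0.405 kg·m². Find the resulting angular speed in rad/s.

ω₂ ≈ 5.28 rad/s

With no external torque about the axis, L is conserved: I₁ω₁ = I₂ω₂.
ω₂ = I₁ω₁ / I₂ = (0.7110)(3.01 rad/s) / (0.4050) = 5.284 rad/s.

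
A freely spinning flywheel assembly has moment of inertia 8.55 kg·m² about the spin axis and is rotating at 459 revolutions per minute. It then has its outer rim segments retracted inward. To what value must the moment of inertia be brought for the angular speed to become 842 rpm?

With no external torque about the axis, L is conserved: I₁ω₁ = I₂ω₂.
I₂ = I₁ω₁ / ω₂ = (8.55)(459) / (842) = 4.661 kg·m².

I₂ ≈ 4.66 kg·m²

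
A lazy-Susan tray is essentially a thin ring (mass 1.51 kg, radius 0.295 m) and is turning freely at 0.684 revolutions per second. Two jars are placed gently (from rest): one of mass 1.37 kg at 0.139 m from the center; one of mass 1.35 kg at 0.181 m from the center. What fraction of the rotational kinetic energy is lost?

fraction ≈ 0.350

The added mass arrives with no angular momentum about the center, and any external torque about the center is negligible, so the system's angular momentum is conserved.
I_p = (1.51)(0.295)² = 0.1314 kg·m².
Added inertia Σmr² = (1.37)(0.139)² + (1.35)(0.181)² = 0.07070 kg·m²; I_f = 0.1314 + 0.07070 = 0.2021 kg·m².
ω_f = I_p ω_i / I_f = (0.1314)(0.684) / 0.2021 = 0.4447 rev/s.
KE_i = ½(0.1314)(4.298 rad/s)² = 1.214 J; KE_f = ½(0.2021)(2.794)² = 0.7891 J.
Fraction lost = 0.3498.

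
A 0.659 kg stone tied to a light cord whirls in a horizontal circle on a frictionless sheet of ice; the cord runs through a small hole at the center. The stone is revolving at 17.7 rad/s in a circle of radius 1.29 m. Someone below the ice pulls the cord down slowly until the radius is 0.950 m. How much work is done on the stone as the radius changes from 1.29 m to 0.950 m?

W ≈ 145 J

No torque about the axis ⇒ m r₁² ω₁ = m r₂² ω₂.
ω₂ = ω₁ (r₁/r₂)² = (17.7)(1.29/0.950)² = 32.64 rad/s.
W = ΔKE = ½m(v₂² − v₁²) = 145.0 J.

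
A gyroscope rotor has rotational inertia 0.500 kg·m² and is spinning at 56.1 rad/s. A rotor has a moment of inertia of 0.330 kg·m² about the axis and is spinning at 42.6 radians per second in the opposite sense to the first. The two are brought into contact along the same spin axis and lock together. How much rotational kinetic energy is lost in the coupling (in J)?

ΔKE lost ≈ 968 J

The coupling torques are internal; angular momentum about the shared axis is conserved.
Taking A's sense as positive: L = (0.5000)(56.1) − (0.3300)(42.6) = 13.99 kg·m²·rad/s.
Combined I = 0.5000 + 0.3300 = 0.8300 kg·m².
ω_f = L / I = 13.99 / 0.8300 = 16.86 rad/s.
KE_i = ½ΣIω² = 1086 J; KE_f = ½(0.8300)(16.86)² = 117.9 J.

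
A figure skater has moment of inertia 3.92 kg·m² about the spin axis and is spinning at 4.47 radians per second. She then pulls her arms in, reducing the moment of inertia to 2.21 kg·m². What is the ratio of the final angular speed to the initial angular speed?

ω₂/ω₁ ≈ 1.77

With no external torque about the axis, L is conserved: I₁ω₁ = I₂ω₂.
ω₂/ω₁ = I₁/I₂ = 3.920 / 2.210 = 1.774.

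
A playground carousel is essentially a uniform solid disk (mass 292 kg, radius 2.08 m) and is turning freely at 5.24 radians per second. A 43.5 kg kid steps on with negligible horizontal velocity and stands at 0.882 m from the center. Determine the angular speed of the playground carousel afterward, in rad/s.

No external torque acts about the center; L_before = L_after.
I_p = ½(292)(2.08)² = 631.7 kg·m².
Added inertia Σmr² = (43.5)(0.882)² = 33.84 kg·m²; I_f = 631.7 + 33.84 = 665.5 kg·m².
ω_f = I_p ω_i / I_f = (631.7)(5.24) / 665.5 = 4.974 rad/s.

ω_f ≈ 4.97 rad/s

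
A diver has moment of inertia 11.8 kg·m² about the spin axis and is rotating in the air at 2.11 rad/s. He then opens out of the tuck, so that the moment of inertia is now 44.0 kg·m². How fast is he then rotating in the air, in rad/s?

ω₂ ≈ 0.566 rad/s

No external torque acts about the spin axis, so angular momentum is conserved.
ω₂ = I₁ω₁ / I₂ = (11.80)(2.11 rad/s) / (44.00) = 0.5659 rad/s.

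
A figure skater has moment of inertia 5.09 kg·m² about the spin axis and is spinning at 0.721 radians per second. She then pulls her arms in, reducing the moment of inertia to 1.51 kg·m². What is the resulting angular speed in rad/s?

With no external torque about the axis, L is conserved: I₁ω₁ = I₂ω₂.
ω₂ = I₁ω₁ / I₂ = (5.090)(0.721 rad/s) / (1.510) = 2.430 rad/s.

ω₂ ≈ 2.43 rad/s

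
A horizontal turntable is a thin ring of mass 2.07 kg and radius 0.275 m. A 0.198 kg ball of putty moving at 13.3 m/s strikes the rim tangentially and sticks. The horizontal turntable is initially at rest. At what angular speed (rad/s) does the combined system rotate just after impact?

About the axle the impulsive forces during the collision are internal, so angular momentum about that axis is conserved.
I_p = (2.07)(0.275)² = 0.1565 kg·m². Taking the sense of the ball of putty's angular momentum as positive, L_{ball} = m v R = (0.198)(13.3)(0.275) = 0.7242 kg·m²/s.
L_i = 0 + 0.7242 = 0.7242 kg·m²/s.
After sticking, I_f = I_p + m R² = 0.1565 + (0.198)(0.275)² = 0.1715 kg·m².
ω_f = L_i / I_f = 0.7242 / 0.1715 = 4.222 rad/s.

|ω_f| ≈ 4.22 rad/s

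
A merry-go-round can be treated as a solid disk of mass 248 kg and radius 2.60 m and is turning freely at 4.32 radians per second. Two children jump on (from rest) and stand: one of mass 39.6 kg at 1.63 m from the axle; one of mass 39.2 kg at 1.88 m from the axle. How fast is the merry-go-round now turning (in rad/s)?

No external torque acts about the axle; L_before = L_after.
I_p = ½(248)(2.60)² = 838.2 kg·m².
Added inertia Σmr² = (39.6)(1.63)² + (39.2)(1.88)² = 243.8 kg·m²; I_f = 838.2 + 243.8 = 1082 kg·m².
ω_f = I_p ω_i / I_f = (838.2)(4.32) / 1082 = 3.347 rad/s.

ω_f ≈ 3.35 rad/s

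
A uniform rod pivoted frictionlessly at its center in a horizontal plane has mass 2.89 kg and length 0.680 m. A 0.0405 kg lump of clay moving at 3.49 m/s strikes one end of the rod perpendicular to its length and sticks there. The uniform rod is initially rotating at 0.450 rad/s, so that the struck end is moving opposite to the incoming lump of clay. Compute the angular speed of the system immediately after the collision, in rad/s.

|ω_f| ≈ 0.0177 rad/s

The axle reaction passes through the pivot and exerts no torque about it; angular momentum about the pivot is conserved through the impact.
I_p = (1/12)(2.89)(0.680)² = 0.1114 kg·m². Taking the sense of the lump of clay's angular momentum as positive, L_{lump} = m v R = (0.0405)(3.49)(0.680/2) = 0.04806 kg·m²/s.
L_i = −I_p ω_p + m v R = −(0.1114)(0.450) + 0.04806 = -0.002055 kg·m²/s.
After sticking, I_f = I_p + m R² = 0.1114 + (0.0405)(0.680/2)² = 0.1160 kg·m².
ω_f = L_i / I_f = -0.002055 / 0.1160 = -0.01771 rad/s.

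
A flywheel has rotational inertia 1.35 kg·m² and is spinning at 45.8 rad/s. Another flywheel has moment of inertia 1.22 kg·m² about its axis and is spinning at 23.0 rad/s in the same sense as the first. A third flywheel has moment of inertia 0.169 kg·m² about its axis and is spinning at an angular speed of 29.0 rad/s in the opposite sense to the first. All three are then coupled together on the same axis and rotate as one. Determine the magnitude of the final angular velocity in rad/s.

|ω_f| ≈ 31.0 rad/s

No external torque acts about the common axis, so total angular momentum is conserved.
Taking A's sense as positive: L = (1.350)(45.8) + (1.220)(23.0) − (0.1690)(29.0) = 84.99 kg·m²·rad/s.
Combined I = 1.350 + 1.220 + 0.1690 = 2.739 kg·m².
ω_f = L / I = 84.99 / 2.739 = 31.03 rad/s.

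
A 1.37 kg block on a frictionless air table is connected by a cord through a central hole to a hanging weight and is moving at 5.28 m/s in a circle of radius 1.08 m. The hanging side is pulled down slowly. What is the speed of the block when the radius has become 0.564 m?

v₂ ≈ 10.1 m/s

Central (radial) force ⇒ zero torque about the center ⇒ m v r is constant.
v₂ = v₁ r₁ / r₂ = (5.28)(1.08) / (0.564) = 10.11 m/s.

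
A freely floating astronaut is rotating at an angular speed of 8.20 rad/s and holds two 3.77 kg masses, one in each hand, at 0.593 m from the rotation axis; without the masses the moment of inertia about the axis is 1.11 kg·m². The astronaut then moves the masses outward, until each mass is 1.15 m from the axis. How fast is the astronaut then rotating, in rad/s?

No external torque acts about the spin axis, so angular momentum is conserved.
I₁ = 1.11 + 2(3.77)(0.593)² = 3.761 kg·m²; I₂ = 1.11 + 2(3.77)(1.15)² = 11.08 kg·m².
ω₂ = I₁ω₁ / I₂ = (3.761)(8.20 rad/s) / (11.08) = 2.783 rad/s.

ω₂ ≈ 2.78 rad/s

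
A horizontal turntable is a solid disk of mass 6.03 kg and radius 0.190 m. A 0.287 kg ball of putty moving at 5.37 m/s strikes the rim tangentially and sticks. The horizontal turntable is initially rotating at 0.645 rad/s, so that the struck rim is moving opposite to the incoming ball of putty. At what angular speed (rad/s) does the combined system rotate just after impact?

About the axle the impulsive forces during the collision are internal, so angular momentum about that axis is conserved.
I_p = ½(6.03)(0.190)² = 0.1088 kg·m². Taking the sense of the ball of putty's angular momentum as positive, L_{ball} = m v R = (0.287)(5.37)(0.190) = 0.2928 kg·m²/s.
L_i = −I_p ω_p + m v R = −(0.1088)(0.645) + 0.2928 = 0.2226 kg·m²/s.
After sticking, I_f = I_p + m R² = 0.1088 + (0.287)(0.190)² = 0.1192 kg·m².
ω_f = L_i / I_f = 0.2226 / 0.1192 = 1.868 rad/s.

|ω_f| ≈ 1.87 rad/s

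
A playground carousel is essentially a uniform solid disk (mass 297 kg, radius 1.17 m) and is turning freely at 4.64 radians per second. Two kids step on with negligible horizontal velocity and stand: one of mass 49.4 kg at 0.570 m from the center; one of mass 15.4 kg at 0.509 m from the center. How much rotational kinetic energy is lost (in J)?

The added mass arrives with no angular momentum about the center, and any external torque about the center is negligible, so the system's angular momentum is conserved.
I_p = ½(297)(1.17)² = 203.3 kg·m².
Added inertia Σmr² = (49.4)(0.570)² + (15.4)(0.509)² = 20.04 kg·m²; I_f = 203.3 + 20.04 = 223.3 kg·m².
ω_f = I_p ω_i / I_f = (203.3)(4.64) / 223.3 = 4.224 rad/s.
KE_i = ½(203.3)(4.640 rad/s)² = 2188 J; KE_f = ½(223.3)(4.224)² = 1992 J.

energy lost ≈ 196 J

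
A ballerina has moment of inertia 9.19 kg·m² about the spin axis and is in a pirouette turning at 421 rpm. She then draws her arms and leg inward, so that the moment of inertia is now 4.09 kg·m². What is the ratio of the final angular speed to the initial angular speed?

With no external torque about the axis, L is conserved: I₁ω₁ = I₂ω₂.
ω₂/ω₁ = I₁/I₂ = 9.190 / 4.090 = 2.247.

ω₂/ω₁ ≈ 2.25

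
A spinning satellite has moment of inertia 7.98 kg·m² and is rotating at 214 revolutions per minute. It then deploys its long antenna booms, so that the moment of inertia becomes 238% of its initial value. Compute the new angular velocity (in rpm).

No external torque acts about the spin axis, so angular momentum is conserved.
I₂ = 2.38 × 7.98 = 18.99 kg·m².
ω₂ = I₁ω₁ / I₂ = (7.980)(214 rpm) / (18.99) = 89.92 rpm.

ω₂ ≈ 89.9 rpm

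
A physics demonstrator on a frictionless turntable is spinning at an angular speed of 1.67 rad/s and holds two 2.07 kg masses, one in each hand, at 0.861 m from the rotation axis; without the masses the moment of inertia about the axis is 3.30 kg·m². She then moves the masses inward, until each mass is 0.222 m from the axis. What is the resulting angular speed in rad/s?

Angular momentum about the spin axis is conserved since the torque about it is zero.
I₁ = 3.30 + 2(2.07)(0.861)² = 6.369 kg·m²; I₂ = 3.30 + 2(2.07)(0.222)² = 3.504 kg·m².
ω₂ = I₁ω₁ / I₂ = (6.369)(1.67 rad/s) / (3.504) = 3.035 rad/s.

ω₂ ≈ 3.04 rad/s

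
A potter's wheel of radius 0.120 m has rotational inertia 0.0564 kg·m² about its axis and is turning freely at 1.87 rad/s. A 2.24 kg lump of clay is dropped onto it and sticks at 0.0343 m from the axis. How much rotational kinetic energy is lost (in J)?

No external torque acts about the axis; L_before = L_after.
Added inertia Σmr² = (2.24)(0.0343)² = 0.002635 kg·m²; I_f = 0.05640 + 0.002635 = 0.05904 kg·m².
ω_f = I_p ω_i / I_f = (0.05640)(1.87) / 0.05904 = 1.787 rad/s.
KE_i = ½(0.05640)(1.870 rad/s)² = 0.09861 J; KE_f = ½(0.05904)(1.787)² = 0.09421 J.

energy lost ≈ 0.00440 J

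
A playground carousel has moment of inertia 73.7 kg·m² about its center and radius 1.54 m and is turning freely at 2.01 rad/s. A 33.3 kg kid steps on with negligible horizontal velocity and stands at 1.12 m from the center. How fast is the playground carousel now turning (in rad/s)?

The added mass arrives with no angular momentum about the center, and any external torque about the center is negligible, so the system's angular momentum is conserved.
Added inertia Σmr² = (33.3)(1.12)² = 41.77 kg·m²; I_f = 73.70 + 41.77 = 115.5 kg·m².
ω_f = I_p ω_i / I_f = (73.70)(2.01) / 115.5 = 1.283 rad/s.

ω_f ≈ 1.28 rad/s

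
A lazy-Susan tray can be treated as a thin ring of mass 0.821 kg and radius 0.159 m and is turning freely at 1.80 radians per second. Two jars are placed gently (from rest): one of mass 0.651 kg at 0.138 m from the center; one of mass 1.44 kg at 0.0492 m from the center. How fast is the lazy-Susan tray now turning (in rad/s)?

ω_f ≈ 1.02 rad/s

The added mass arrives with no angular momentum about the center, and any external torque about the center is negligible, so the system's angular momentum is conserved.
I_p = (0.821)(0.159)² = 0.02076 kg·m².
Added inertia Σmr² = (0.651)(0.138)² + (1.44)(0.0492)² = 0.01588 kg·m²; I_f = 0.02076 + 0.01588 = 0.03664 kg·m².
ω_f = I_p ω_i / I_f = (0.02076)(1.80) / 0.03664 = 1.020 rad/s.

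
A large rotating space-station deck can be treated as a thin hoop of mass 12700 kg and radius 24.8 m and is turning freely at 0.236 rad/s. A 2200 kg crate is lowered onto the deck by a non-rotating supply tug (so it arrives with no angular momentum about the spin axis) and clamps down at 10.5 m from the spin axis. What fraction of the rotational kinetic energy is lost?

The added mass arrives with no angular momentum about the spin axis, and any external torque about the spin axis is negligible, so the system's angular momentum is conserved.
I_p = (12700)(24.8)² = 7.811e+06 kg·m².
Added inertia Σmr² = (2200)(10.5)² = 2.426e+05 kg·m²; I_f = 7.811e+06 + 2.426e+05 = 8.054e+06 kg·m².
ω_f = I_p ω_i / I_f = (7.811e+06)(0.236) / 8.054e+06 = 0.2289 rad/s.
KE_i = ½(7.811e+06)(0.2360 rad/s)² = 2.175e+05 J; KE_f = ½(8.054e+06)(0.2289)² = 2.110e+05 J.
Fraction lost = 0.03012.

fraction ≈ 0.0301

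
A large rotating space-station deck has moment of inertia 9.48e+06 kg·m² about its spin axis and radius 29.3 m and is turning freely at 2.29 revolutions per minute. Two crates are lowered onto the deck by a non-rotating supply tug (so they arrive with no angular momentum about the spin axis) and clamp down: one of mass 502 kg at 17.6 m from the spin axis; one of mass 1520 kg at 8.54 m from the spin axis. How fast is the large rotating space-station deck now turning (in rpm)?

ω_f ≈ 2.23 rpm

No external torque acts about the spin axis; L_before = L_after.
Added inertia Σmr² = (502)(17.6)² + (1520)(8.54)² = 2.664e+05 kg·m²; I_f = 9.480e+06 + 2.664e+05 = 9.746e+06 kg·m².
ω_f = I_p ω_i / I_f = (9.480e+06)(2.29) / 9.746e+06 = 2.227 rpm.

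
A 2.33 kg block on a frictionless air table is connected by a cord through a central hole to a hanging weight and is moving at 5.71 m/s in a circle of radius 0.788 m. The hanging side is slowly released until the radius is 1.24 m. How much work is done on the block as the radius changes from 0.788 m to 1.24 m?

Central (radial) force ⇒ zero torque about the center ⇒ m v r is constant.
v₂ = v₁ r₁ / r₂ = (5.71)(0.788) / (1.24) = 3.629 m/s.
W = ΔKE = ½m(v₂² − v₁²) = -22.64 J.

W ≈ -22.6 J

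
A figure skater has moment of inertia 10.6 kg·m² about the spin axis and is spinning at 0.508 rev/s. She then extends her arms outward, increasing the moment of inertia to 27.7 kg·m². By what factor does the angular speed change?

ω₂/ω₁ ≈ 0.383

With no external torque about the axis, L is conserved: I₁ω₁ = I₂ω₂.
ω₂/ω₁ = I₁/I₂ = 10.60 / 27.70 = 0.3827.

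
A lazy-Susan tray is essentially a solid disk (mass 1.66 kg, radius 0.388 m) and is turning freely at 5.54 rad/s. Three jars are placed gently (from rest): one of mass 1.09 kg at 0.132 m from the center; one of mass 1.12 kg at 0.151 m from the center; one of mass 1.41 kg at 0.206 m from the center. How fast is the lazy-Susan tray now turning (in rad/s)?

No external torque acts about the center; L_before = L_after.
I_p = ½(1.66)(0.388)² = 0.1250 kg·m².
Added inertia Σmr² = (1.09)(0.132)² + (1.12)(0.151)² + (1.41)(0.206)² = 0.1044 kg·m²; I_f = 0.1250 + 0.1044 = 0.2293 kg·m².
ω_f = I_p ω_i / I_f = (0.1250)(5.54) / 0.2293 = 3.019 rad/s.

ω_f ≈ 3.02 rad/s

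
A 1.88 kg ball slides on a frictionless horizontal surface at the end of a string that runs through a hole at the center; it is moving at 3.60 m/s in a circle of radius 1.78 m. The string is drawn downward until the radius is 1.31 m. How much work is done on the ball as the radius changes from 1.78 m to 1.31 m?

Central (radial) force ⇒ zero torque about the center ⇒ m v r is constant.
v₂ = v₁ r₁ / r₂ = (3.60)(1.78) / (1.31) = 4.892 m/s.
W = ΔKE = ½m(v₂² − v₁²) = 10.31 J.

W ≈ 10.3 J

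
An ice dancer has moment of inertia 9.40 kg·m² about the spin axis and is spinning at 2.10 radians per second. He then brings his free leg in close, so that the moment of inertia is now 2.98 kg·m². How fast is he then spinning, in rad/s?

ω₂ ≈ 6.62 rad/s

With no external torque about the axis, L is conserved: I₁ω₁ = I₂ω₂.
ω₂ = I₁ω₁ / I₂ = (9.400)(2.10 rad/s) / (2.980) = 6.624 rad/s.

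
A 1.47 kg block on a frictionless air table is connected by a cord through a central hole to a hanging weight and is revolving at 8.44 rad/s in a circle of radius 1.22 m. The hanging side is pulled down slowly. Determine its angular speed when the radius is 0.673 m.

ω₂ ≈ 27.7 rad/s

The constraining force is radial, so m r² ω about the center is conserved.
ω₂ = ω₁ (r₁/r₂)² = (8.44)(1.22/0.673)² = 27.74 rad/s.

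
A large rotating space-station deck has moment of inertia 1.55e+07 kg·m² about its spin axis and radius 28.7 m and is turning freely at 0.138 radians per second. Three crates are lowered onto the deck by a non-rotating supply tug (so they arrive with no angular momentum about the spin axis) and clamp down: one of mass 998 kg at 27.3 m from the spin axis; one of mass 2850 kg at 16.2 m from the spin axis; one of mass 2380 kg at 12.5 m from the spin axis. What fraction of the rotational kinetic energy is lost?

No external torque acts about the spin axis; L_before = L_after.
Added inertia Σmr² = (998)(27.3)² + (2850)(16.2)² + (2380)(12.5)² = 1.864e+06 kg·m²; I_f = 1.550e+07 + 1.864e+06 = 1.736e+07 kg·m².
ω_f = I_p ω_i / I_f = (1.550e+07)(0.138) / 1.736e+07 = 0.1232 rad/s.
KE_i = ½(1.550e+07)(0.1380 rad/s)² = 1.476e+05 J; KE_f = ½(1.736e+07)(0.1232)² = 1.318e+05 J.
Fraction lost = 0.1073.

fraction ≈ 0.107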